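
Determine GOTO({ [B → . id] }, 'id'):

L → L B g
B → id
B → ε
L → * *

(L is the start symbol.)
GOTO(I, 'id') = CLOSURE({ [A → αX.β] : [A → α.Xβ] ∈ I, X = 'id' })

Items with dot before 'id', with the dot advanced:
  [B → . id] → [B → id .]
Closure adds nothing (no advanced item has the dot before a non-terminal).

GOTO = { [B → id .] }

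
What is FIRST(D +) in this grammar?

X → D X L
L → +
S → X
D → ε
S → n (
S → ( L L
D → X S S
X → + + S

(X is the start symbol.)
{ '+' }

FIRST sets of the non-terminals involved (from the grammar, by fixed-point iteration):
  FIRST(D) = { '+', ε }

To compute FIRST(D +), process the symbols left to right:
Symbol D is a non-terminal. Add FIRST(D) \ {ε} = { '+' }
D is nullable (ε ∈ FIRST(D)), continue to the next symbol.
Symbol + is a terminal. Add '+' and stop.
FIRST(D +) = { '+' }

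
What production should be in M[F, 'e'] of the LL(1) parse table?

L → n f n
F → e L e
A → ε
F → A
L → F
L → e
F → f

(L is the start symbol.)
To find M[F, 'e'], we find productions for F where 'e' is in the predict set (PREDICT(N → α) = (FIRST(α) \ {ε}) ∪ (FOLLOW(N) if α ⇒* ε)).

Relevant sets:
  FIRST(A) = { ε }
  FOLLOW(F) = { $, 'e' }

F → e L e: PREDICT = { 'e' }
  'e' is in predict set, so this production goes in M[F, 'e']
F → A: PREDICT = { $, 'e' }
  'e' is in predict set, so this production goes in M[F, 'e']
F → f: PREDICT = { 'f' }

M[F, 'e'] = F → e L e, F → A  (a multiply-defined cell — the grammar is not LL(1))

Answer: F → e L e, F → A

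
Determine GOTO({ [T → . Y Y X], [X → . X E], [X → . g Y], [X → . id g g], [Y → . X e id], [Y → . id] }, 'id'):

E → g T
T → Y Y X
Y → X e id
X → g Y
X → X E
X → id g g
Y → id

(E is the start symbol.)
{ [X → id . g g], [Y → id .] }

GOTO(I, 'id') = CLOSURE({ [A → αX.β] : [A → α.Xβ] ∈ I, X = 'id' })

Items with dot before 'id', with the dot advanced:
  [X → . id g g] → [X → id . g g]
  [Y → . id] → [Y → id .]
Closure adds nothing (no advanced item has the dot before a non-terminal).

GOTO = { [X → id . g g], [Y → id .] }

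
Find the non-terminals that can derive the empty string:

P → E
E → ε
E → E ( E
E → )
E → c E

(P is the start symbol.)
{ 'E', 'P' }

A non-terminal is nullable if it can derive ε (the empty string): either it has an ε-production, or it has a production whose right-hand side consists entirely of nullable non-terminals.

ε-productions: E → ε
So E is immediately nullable.
P → E: every symbol on the right is nullable, so P is nullable too.
Every non-terminal is now nullable.
Nullable = { 'E', 'P' }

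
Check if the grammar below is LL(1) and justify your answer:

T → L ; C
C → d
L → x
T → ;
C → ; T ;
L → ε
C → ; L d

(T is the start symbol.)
No. Predict set conflict for T: { ';' }

A grammar is LL(1) if for each non-terminal N with multiple productions, the predict sets of those productions are pairwise disjoint, where PREDICT(N → α) = (FIRST(α) \ {ε}) ∪ (FOLLOW(N) if α ⇒* ε).

Relevant sets:
  FIRST(L) = { 'x', ε }
  FOLLOW(L) = { ';', 'd' }

For T:
  PREDICT(T → L ';' C) = { ';', 'x' }
  PREDICT(T → ';') = { ';' }
For C:
  PREDICT(C → d) = { 'd' }
  PREDICT(C → ';' T ';') = { ';' }
  PREDICT(C → ';' L d) = { ';' }
For L:
  PREDICT(L → x) = { 'x' }
  PREDICT(L → ε) = { ';', 'd' }

Conflict found: Predict set conflict for T: { ';' }
The grammar is NOT LL(1).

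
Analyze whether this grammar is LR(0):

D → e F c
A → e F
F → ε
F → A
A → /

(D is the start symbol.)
No. Shift-reduce conflict between [F → .] and [A → . /]

Augment with D' → D and build the canonical LR(0) collection (I0 = CLOSURE({[D' → . D]}), then GOTO on every symbol after a dot until no new states appear). It has 9 states:
  I0: { [D → . e F c], [D' → . D] }  — shift
  I1: { [D' → D .] }  — accept
  I2: { [A → . /], [A → . e F], [D → e . F c], [F → . A], [F → .] }  — shift, reduce
  I3: { [A → / .] }  — reduce
  I4: { [F → A .] }  — reduce
  I5: { [D → e F . c] }  — shift
  I6: { [A → . /], [A → . e F], [A → e . F], [F → . A], [F → .] }  — shift, reduce
  I7: { [A → e F .] }  — reduce
  I8: { [D → e F c .] }  — reduce

Conflict in state I2:
  Shift-reduce conflict between [F → .] and [A → . /]
So the grammar is NOT LR(0).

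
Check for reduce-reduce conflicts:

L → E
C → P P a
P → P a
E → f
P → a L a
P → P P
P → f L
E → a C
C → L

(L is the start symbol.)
Yes — I18: [C → P P a .] vs [P → P a .]

Augment with L' → L and build the canonical LR(0) collection (I0 = CLOSURE({[L' → . L]}), then GOTO on every symbol after a dot until no new states appear). It has 19 states:
  I0: { [E → . a C], [E → . f], [L → . E], [L' → . L] }  — shift
  I1: { [L → E .] }  — reduce
  I2: { [L' → L .] }  — accept
  I3: { [C → . L], [C → . P P a], [E → . a C], [E → . f], [E → a . C], [L → . E], [P → . P P], [P → . P a], [P → . a L a], [P → . f L] }  — shift
  I4: { [E → f .] }  — reduce
  I5: { [E → a C .] }  — reduce
  I6: { [C → L .] }  — reduce
  I7: { [C → P . P a], [P → . P P], [P → . P a], [P → . a L a], [P → . f L], [P → P . P], [P → P . a] }  — shift
  I8: { [C → . L], [C → . P P a], [E → . a C], [E → . f], [E → a . C], [L → . E], [P → . P P], [P → . P a], [P → . a L a], [P → . f L], [P → a . L a] }  — shift
  I9: { [E → . a C], [E → . f], [E → f .], [L → . E], [P → f . L] }  — shift, reduce
  I10: { [P → f L .] }  — reduce
  I11: { [C → L .], [P → a L . a] }  — shift, reduce
  I12: { [P → a L a .] }  — reduce
  I13: { [C → P P . a], [P → . P P], [P → . P a], [P → . a L a], [P → . f L], [P → P . P], [P → P . a], [P → P P .] }  — shift, reduce
  I14: { [E → . a C], [E → . f], [L → . E], [P → P a .], [P → a . L a] }  — shift, reduce
  I15: { [E → . a C], [E → . f], [L → . E], [P → f . L] }  — shift
  I16: { [P → a L . a] }  — shift
  I17: { [P → . P P], [P → . P a], [P → . a L a], [P → . f L], [P → P . P], [P → P . a], [P → P P .] }  — shift, reduce
  I18: { [C → P P a .], [E → . a C], [E → . f], [L → . E], [P → P a .], [P → a . L a] }  — shift, 2 reduces

I18 contains complete items [C → P P a .], [P → P a .] — reduce-reduce conflict.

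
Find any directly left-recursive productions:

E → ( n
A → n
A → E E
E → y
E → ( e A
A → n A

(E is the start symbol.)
Direct left recursion occurs when N → N α for some non-terminal N (the right-hand side begins with the left-hand side itself).

E → ( n: starts with '('
A → n: starts with n
A → E E: starts with E
E → y: starts with y
E → ( e A: starts with '('
A → n A: starts with n

No direct left recursion found.

Answer: No direct left recursion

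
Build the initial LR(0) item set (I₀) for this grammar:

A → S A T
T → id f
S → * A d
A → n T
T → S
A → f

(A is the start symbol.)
First, augment the grammar with A' → A
I₀ = CLOSURE({ [A' → . A] }):
  [A' → . A] has the dot before A: add [A → . S A T], [A → . n T], [A → . f]
  [A → . S A T] has the dot before S: add [S → . * A d]
No further items can be added.

I₀ = { [A → . S A T], [A → . f], [A → . n T], [A' → . A], [S → . * A d] }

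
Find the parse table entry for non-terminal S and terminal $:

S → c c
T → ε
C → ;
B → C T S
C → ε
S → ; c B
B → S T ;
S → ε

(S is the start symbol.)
To find M[S, $], we find productions for S where $ is in the predict set (PREDICT(N → α) = (FIRST(α) \ {ε}) ∪ (FOLLOW(N) if α ⇒* ε)).

Relevant sets:
  FOLLOW(S) = { $, ';' }

S → c c: PREDICT = { 'c' }
S → ; c B: PREDICT = { ';' }
S → ε: PREDICT = { $, ';' }
  $ is in predict set, so this production goes in M[S, $]

M[S, $] = S → ε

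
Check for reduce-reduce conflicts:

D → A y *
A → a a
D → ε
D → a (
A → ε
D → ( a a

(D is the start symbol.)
Augment with D' → D and build the canonical LR(0) collection (I0 = CLOSURE({[D' → . D]}), then GOTO on every symbol after a dot until no new states appear). It has 11 states:
  I0: { [A → . a a], [A → .], [D → . ( a a], [D → . A y *], [D → . a (], [D → .], [D' → . D] }  — shift, 2 reduces
  I1: { [D → ( . a a] }  — shift
  I2: { [D → A . y *] }  — shift
  I3: { [D' → D .] }  — accept
  I4: { [A → a . a], [D → a . (] }  — shift
  I5: { [D → a ( .] }  — reduce
  I6: { [A → a a .] }  — reduce
  I7: { [D → A y . *] }  — shift
  I8: { [D → A y * .] }  — reduce
  I9: { [D → ( a . a] }  — shift
  I10: { [D → ( a a .] }  — reduce

I0 contains complete items [A → .], [D → .] — reduce-reduce conflict.

Answer: Yes — I0: [A → .] vs [D → .]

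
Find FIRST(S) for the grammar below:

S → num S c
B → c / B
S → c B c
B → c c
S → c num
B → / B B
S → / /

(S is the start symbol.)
From S → num S c:
  - num is a terminal: add 'num' and stop
From S → c B c:
  - c is a terminal: add 'c' and stop
From S → c num:
  - c is a terminal: add 'c' and stop
From S → / /:
  - '/' is a terminal: add '/' and stop

Collecting: FIRST(S) = { '/', 'c', 'num' }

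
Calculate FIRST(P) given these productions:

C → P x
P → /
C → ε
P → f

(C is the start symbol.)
From P → /:
  - '/' is a terminal: add '/' and stop
From P → f:
  - f is a terminal: add 'f' and stop

Collecting: FIRST(P) = { '/', 'f' }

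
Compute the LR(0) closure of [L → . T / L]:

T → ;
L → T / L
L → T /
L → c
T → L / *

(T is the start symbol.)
Start with: [L → . T / L]
  [L → . T / L] has the dot before T: add [T → . ;], [T → . L / *]
  [T → . L / *] has the dot before L: add [L → . T /], [L → . c]
No further items can be added.

CLOSURE = { [L → . T / L], [L → . T /], [L → . c], [T → . ;], [T → . L / *] }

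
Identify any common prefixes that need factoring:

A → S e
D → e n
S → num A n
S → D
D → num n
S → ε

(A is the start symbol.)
Left-factoring is needed when two productions for the same non-terminal
share a common prefix on the right-hand side.

Productions for D:
  D → e n
  D → num n
Productions for S:
  S → num A n
  S → D
  S → ε

No common prefixes found.

Answer: No, left-factoring is not needed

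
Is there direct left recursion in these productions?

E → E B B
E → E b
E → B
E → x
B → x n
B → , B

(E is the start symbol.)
Yes, E is left-recursive

E → E B B: LEFT RECURSIVE (starts with E)
E → E b: LEFT RECURSIVE (starts with E)
E → B: starts with B
E → x: starts with x
B → x n: starts with x
B → , B: starts with ','

The grammar has direct left recursion on: E.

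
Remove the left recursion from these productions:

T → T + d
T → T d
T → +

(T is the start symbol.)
T → + T'
T' → + d T'
T' → d T'
T' → ε

T is directly left-recursive. The standard transformation for
  A → A α₁ | ... | A α_m | β₁ | ... | β_n
is
  A  → β₁ A' | ... | β_n A'
  A' → α₁ A' | ... | α_m A' | ε

T → + becomes T → + T'
T → T + d becomes T' → + d T'
T → T d becomes T' → d T'
Add T' → ε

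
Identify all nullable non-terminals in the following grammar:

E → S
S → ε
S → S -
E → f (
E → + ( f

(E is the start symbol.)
{ 'E', 'S' }

A non-terminal is nullable if it can derive ε (the empty string): either it has an ε-production, or it has a production whose right-hand side consists entirely of nullable non-terminals.

ε-productions: S → ε
So S is immediately nullable.
E → S: every symbol on the right is nullable, so E is nullable too.
Every non-terminal is now nullable.
Nullable = { 'E', 'S' }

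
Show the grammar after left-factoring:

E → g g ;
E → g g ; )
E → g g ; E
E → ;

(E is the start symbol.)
E → g g ; E'
E' → ε
E' → )
E' → E
E → ;

Left-factoring transforms A → αβ₁ | αβ₂ into A → αA' and A' → β₁ | β₂
(α is the longest common prefix among the alternatives). Repeat until
no nonterminal has two alternatives with a common prefix.

Round 1: E has alternatives sharing prefix 'g g ;'. Introduce E': E → g g ; E'
  Add: E' → ε
  Add: E' → )
  Add: E' → E

No remaining common prefixes — done.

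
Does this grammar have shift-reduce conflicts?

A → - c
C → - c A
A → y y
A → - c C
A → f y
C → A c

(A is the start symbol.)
A shift-reduce conflict occurs when an LR(0) state has both:
  - a complete (reduce) item [A → α .] (dot at the end), and
  - a shift item [B → β . c γ] (dot before a terminal).

Augment with A' → A and build the canonical LR(0) collection (I0 = CLOSURE({[A' → . A]}), then GOTO on every symbol after a dot until no new states appear). It has 14 states:
  I0: { [A → . - c C], [A → . - c], [A → . f y], [A → . y y], [A' → . A] }  — shift
  I1: { [A → - . c C], [A → - . c] }  — shift
  I2: { [A' → A .] }  — accept
  I3: { [A → f . y] }  — shift
  I4: { [A → y . y] }  — shift
  I5: { [A → y y .] }  — reduce
  I6: { [A → f y .] }  — reduce
  I7: { [A → - c . C], [A → - c .], [A → . - c C], [A → . - c], [A → . f y], [A → . y y], [C → . - c A], [C → . A c] }  — shift, reduce
  I8: { [A → - . c C], [A → - . c], [C → - . c A] }  — shift
  I9: { [C → A . c] }  — shift
  I10: { [A → - c C .] }  — reduce
  I11: { [C → A c .] }  — reduce
  I12: { [A → - c . C], [A → - c .], [A → . - c C], [A → . - c], [A → . f y], [A → . y y], [C → - c . A], [C → . - c A], [C → . A c] }  — shift, reduce
  I13: { [C → - c A .], [C → A . c] }  — shift, reduce

I7 contains reduce item [A → - c .] and shift items [A → . - c], [A → . - c C], [A → . f y], [A → . y y], [C → . - c A] — shift-reduce conflict.
I12 contains reduce item [A → - c .] and shift items [A → . - c], [A → . - c C], [A → . f y], [A → . y y], [C → . - c A] — shift-reduce conflict.
I13 contains reduce item [C → - c A .] and shift item [C → A . c] — shift-reduce conflict.

Answer: Yes — I7: [A → - c .] vs [A → . - c]; I12: [A → - c .] vs [A → . - c]; I13: [C → - c A .] vs [C → A . c]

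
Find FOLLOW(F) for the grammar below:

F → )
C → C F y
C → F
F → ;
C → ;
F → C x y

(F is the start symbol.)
{ $, ')', ';', 'x', 'y' }

F is the start symbol, so $ ∈ FOLLOW(F).
In C → C F y: F is followed by y, add FIRST(y) \ {ε} = { 'y' }
In C → F: F is at the end, add FOLLOW(C)

The FOLLOW sets referred to above (computed the same way, to a fixed point):
  FOLLOW(C) = { ')', ';', 'x' }

Taking the union: FOLLOW(F) = { $, ')', ';', 'x', 'y' }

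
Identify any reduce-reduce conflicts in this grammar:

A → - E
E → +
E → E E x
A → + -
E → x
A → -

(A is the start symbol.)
Yes — I8: [E → E E x .] vs [E → x .]

A reduce-reduce conflict occurs when an LR(0) state has two complete items [A → α .] and [B → β .] — both call for a reduction, and with no lookahead the parser cannot choose between them.

Augment with A' → A and build the canonical LR(0) collection (I0 = CLOSURE({[A' → . A]}), then GOTO on every symbol after a dot until no new states appear). It has 10 states:
  I0: { [A → . + -], [A → . - E], [A → . -], [A' → . A] }  — shift
  I1: { [A → + . -] }  — shift
  I2: { [A → - . E], [A → - .], [E → . +], [E → . E E x], [E → . x] }  — shift, reduce
  I3: { [A' → A .] }  — accept
  I4: { [E → + .] }  — reduce
  I5: { [A → - E .], [E → . +], [E → . E E x], [E → . x], [E → E . E x] }  — shift, reduce
  I6: { [E → x .] }  — reduce
  I7: { [E → . +], [E → . E E x], [E → . x], [E → E . E x], [E → E E . x] }  — shift
  I8: { [E → E E x .], [E → x .] }  — 2 reduces
  I9: { [A → + - .] }  — reduce

I8 contains complete items [E → E E x .], [E → x .] — reduce-reduce conflict.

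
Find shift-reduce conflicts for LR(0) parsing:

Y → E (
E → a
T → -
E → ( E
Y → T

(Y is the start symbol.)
No shift-reduce conflicts

A shift-reduce conflict occurs when an LR(0) state has both:
  - a complete (reduce) item [A → α .] (dot at the end), and
  - a shift item [B → β . c γ] (dot before a terminal).

Augment with Y' → Y and build the canonical LR(0) collection (I0 = CLOSURE({[Y' → . Y]}), then GOTO on every symbol after a dot until no new states appear). It has 9 states:
  I0: { [E → . ( E], [E → . a], [T → . -], [Y → . E (], [Y → . T], [Y' → . Y] }  — shift
  I1: { [E → ( . E], [E → . ( E], [E → . a] }  — shift
  I2: { [T → - .] }  — reduce
  I3: { [Y → E . (] }  — shift
  I4: { [Y → T .] }  — reduce
  I5: { [Y' → Y .] }  — accept
  I6: { [E → a .] }  — reduce
  I7: { [Y → E ( .] }  — reduce
  I8: { [E → ( E .] }  — reduce

No state contains both a complete item and a shift item.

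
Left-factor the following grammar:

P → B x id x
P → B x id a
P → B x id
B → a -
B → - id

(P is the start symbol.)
Left-factoring transforms A → αβ₁ | αβ₂ into A → αA' and A' → β₁ | β₂
(α is the longest common prefix among the alternatives). Repeat until
no nonterminal has two alternatives with a common prefix.

Round 1: P has alternatives sharing prefix 'B x id'. Introduce P': P → B x id P'
  Add: P' → x
  Add: P' → a
  Add: P' → ε

No remaining common prefixes — done.

Resulting grammar:
P → B x id P'
P' → x
P' → a
P' → ε
B → a -
B → - id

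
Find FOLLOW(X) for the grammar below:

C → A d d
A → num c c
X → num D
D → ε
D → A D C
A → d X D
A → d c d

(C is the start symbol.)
{ 'd', 'num' }

In A → d X D: X is followed by D, add FIRST(D) \ {ε} = { 'd', 'num' }
  D is nullable, so also add FOLLOW(A)

The FOLLOW sets referred to above (computed the same way, to a fixed point):
  FOLLOW(A) = { 'd', 'num' }

Taking the union: FOLLOW(X) = { 'd', 'num' }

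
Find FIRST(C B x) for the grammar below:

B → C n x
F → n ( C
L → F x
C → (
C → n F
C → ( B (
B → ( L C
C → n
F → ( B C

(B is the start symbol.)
{ '(', 'n' }

FIRST sets of the non-terminals involved (from the grammar, by fixed-point iteration):
  FIRST(C) = { '(', 'n' }

To compute FIRST(C B x), process the symbols left to right:
Symbol C is a non-terminal. Add FIRST(C) \ {ε} = { '(', 'n' }
C is not nullable (ε ∉ FIRST(C)), so stop here.
FIRST(C B x) = { '(', 'n' }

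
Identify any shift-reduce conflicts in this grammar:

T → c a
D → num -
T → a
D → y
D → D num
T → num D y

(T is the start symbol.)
A shift-reduce conflict occurs when an LR(0) state has both:
  - a complete (reduce) item [A → α .] (dot at the end), and
  - a shift item [B → β . c γ] (dot before a terminal).

Augment with T' → T and build the canonical LR(0) collection (I0 = CLOSURE({[T' → . T]}), then GOTO on every symbol after a dot until no new states appear). It has 12 states:
  I0: { [T → . a], [T → . c a], [T → . num D y], [T' → . T] }  — shift
  I1: { [T' → T .] }  — accept
  I2: { [T → a .] }  — reduce
  I3: { [T → c . a] }  — shift
  I4: { [D → . D num], [D → . num -], [D → . y], [T → num . D y] }  — shift
  I5: { [D → D . num], [T → num D . y] }  — shift
  I6: { [D → num . -] }  — shift
  I7: { [D → y .] }  — reduce
  I8: { [D → num - .] }  — reduce
  I9: { [D → D num .] }  — reduce
  I10: { [T → num D y .] }  — reduce
  I11: { [T → c a .] }  — reduce

No state contains both a complete item and a shift item.

Answer: No shift-reduce conflicts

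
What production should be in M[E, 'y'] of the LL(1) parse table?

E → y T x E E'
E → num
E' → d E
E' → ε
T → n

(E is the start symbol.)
E → y T x E E'

To find M[E, 'y'], we find productions for E where 'y' is in the predict set (PREDICT(N → α) = (FIRST(α) \ {ε}) ∪ (FOLLOW(N) if α ⇒* ε)).

E → y T x E E': PREDICT = { 'y' }
  'y' is in predict set, so this production goes in M[E, 'y']
E → num: PREDICT = { 'num' }

M[E, 'y'] = E → y T x E E'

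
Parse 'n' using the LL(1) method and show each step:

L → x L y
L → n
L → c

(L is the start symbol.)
Stack is shown with the top on the left.

Stack  Input  Action
--------------------
L $    n $    output L → n
n $    n $    match 'n'
$      $      accept

The string is accepted.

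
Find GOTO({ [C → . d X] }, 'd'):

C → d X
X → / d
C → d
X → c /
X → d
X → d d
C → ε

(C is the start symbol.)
{ [C → d . X], [X → . / d], [X → . c /], [X → . d d], [X → . d] }

GOTO(I, 'd') = CLOSURE({ [A → αX.β] : [A → α.Xβ] ∈ I, X = 'd' })

Items with dot before 'd', with the dot advanced:
  [C → . d X] → [C → d . X]
Closure of the advanced items:
  [C → d . X] has the dot before X: add [X → . / d], [X → . c /], [X → . d], [X → . d d]

GOTO = { [C → d . X], [X → . / d], [X → . c /], [X → . d d], [X → . d] }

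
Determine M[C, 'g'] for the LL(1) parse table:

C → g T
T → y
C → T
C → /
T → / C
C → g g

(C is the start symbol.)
C → g T, C → g g

To find M[C, 'g'], we find productions for C where 'g' is in the predict set (PREDICT(N → α) = (FIRST(α) \ {ε}) ∪ (FOLLOW(N) if α ⇒* ε)).

Relevant sets:
  FIRST(T) = { '/', 'y' }

C → g T: PREDICT = { 'g' }
  'g' is in predict set, so this production goes in M[C, 'g']
C → T: PREDICT = { '/', 'y' }
C → /: PREDICT = { '/' }
C → g g: PREDICT = { 'g' }
  'g' is in predict set, so this production goes in M[C, 'g']

M[C, 'g'] = C → g T, C → g g  (a multiply-defined cell — the grammar is not LL(1))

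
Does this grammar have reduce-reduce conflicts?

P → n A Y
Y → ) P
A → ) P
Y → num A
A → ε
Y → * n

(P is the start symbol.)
A reduce-reduce conflict occurs when an LR(0) state has two complete items [A → α .] and [B → β .] — both call for a reduction, and with no lookahead the parser cannot choose between them.

Augment with P' → P and build the canonical LR(0) collection (I0 = CLOSURE({[P' → . P]}), then GOTO on every symbol after a dot until no new states appear). It has 13 states:
  I0: { [P → . n A Y], [P' → . P] }  — shift
  I1: { [P' → P .] }  — accept
  I2: { [A → . ) P], [A → .], [P → n . A Y] }  — shift, reduce
  I3: { [A → ) . P], [P → . n A Y] }  — shift
  I4: { [P → n A . Y], [Y → . ) P], [Y → . * n], [Y → . num A] }  — shift
  I5: { [P → . n A Y], [Y → ) . P] }  — shift
  I6: { [Y → * . n] }  — shift
  I7: { [P → n A Y .] }  — reduce
  I8: { [A → . ) P], [A → .], [Y → num . A] }  — shift, reduce
  I9: { [Y → num A .] }  — reduce
  I10: { [Y → * n .] }  — reduce
  I11: { [Y → ) P .] }  — reduce
  I12: { [A → ) P .] }  — reduce

No state contains more than one complete item.

Answer: No reduce-reduce conflicts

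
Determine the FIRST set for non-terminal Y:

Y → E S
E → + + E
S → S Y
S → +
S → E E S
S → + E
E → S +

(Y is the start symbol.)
To compute FIRST(Y), examine every production with Y on the left-hand side, reading each right-hand side left to right until a non-nullable symbol is reached.

FIRST sets of the other non-terminals involved (by the same procedure, iterated to a fixed point):
  FIRST(E) = { '+' }

From Y → E S:
  - E is a non-terminal: add FIRST(E) \ {ε} = { '+' }
    E is not nullable, so stop

Collecting: FIRST(Y) = { '+' }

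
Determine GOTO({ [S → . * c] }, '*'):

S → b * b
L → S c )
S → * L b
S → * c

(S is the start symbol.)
GOTO(I, '*') = CLOSURE({ [A → αX.β] : [A → α.Xβ] ∈ I, X = '*' })

Items with dot before '*', with the dot advanced:
  [S → . * c] → [S → * . c]
Closure adds nothing (no advanced item has the dot before a non-terminal).

GOTO = { [S → * . c] }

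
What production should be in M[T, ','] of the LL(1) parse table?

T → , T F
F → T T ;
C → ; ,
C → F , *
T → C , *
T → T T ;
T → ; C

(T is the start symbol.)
T → , T F, T → C , *, T → T T ;

To find M[T, ','], we find productions for T where ',' is in the predict set (PREDICT(N → α) = (FIRST(α) \ {ε}) ∪ (FOLLOW(N) if α ⇒* ε)).

Relevant sets:
  FIRST(C) = { ',', ';' }
  FIRST(T) = { ',', ';' }

T → , T F: PREDICT = { ',' }
  ',' is in predict set, so this production goes in M[T, ',']
T → C , *: PREDICT = { ',', ';' }
  ',' is in predict set, so this production goes in M[T, ',']
T → T T ;: PREDICT = { ',', ';' }
  ',' is in predict set, so this production goes in M[T, ',']
T → ; C: PREDICT = { ';' }

M[T, ','] = T → , T F, T → C , *, T → T T ;  (a multiply-defined cell — the grammar is not LL(1))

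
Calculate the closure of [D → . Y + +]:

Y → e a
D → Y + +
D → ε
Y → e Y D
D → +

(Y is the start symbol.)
{ [D → . Y + +], [Y → . e Y D], [Y → . e a] }

Start with: [D → . Y + +]
  [D → . Y + +] has the dot before Y: add [Y → . e a], [Y → . e Y D]
No further items can be added.

CLOSURE = { [D → . Y + +], [Y → . e Y D], [Y → . e a] }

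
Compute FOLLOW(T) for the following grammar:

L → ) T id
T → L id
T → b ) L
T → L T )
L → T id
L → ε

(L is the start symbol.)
To compute FOLLOW(T), find every occurrence of T on a right-hand side N → α T β: add FIRST(β) \ {ε}, and if β is empty or nullable also add FOLLOW(N). Iterate to a fixed point.

In L → ) T id: T is followed by id, add FIRST(id) \ {ε} = { 'id' }
In T → L T ): T is followed by ')', add FIRST(')') \ {ε} = { ')' }
In L → T id: T is followed by id, add FIRST(id) \ {ε} = { 'id' }

Taking the union: FOLLOW(T) = { ')', 'id' }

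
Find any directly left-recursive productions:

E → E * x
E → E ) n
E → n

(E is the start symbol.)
Direct left recursion occurs when N → N α for some non-terminal N (the right-hand side begins with the left-hand side itself).

E → E * x: LEFT RECURSIVE (starts with E)
E → E ) n: LEFT RECURSIVE (starts with E)
E → n: starts with n

The grammar has direct left recursion on: E.

Answer: Yes, E is left-recursive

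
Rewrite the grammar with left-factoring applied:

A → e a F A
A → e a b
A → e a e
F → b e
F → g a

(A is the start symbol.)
A → e a A'
A' → F A
A' → b
A' → e
F → b e
F → g a

Left-factoring transforms A → αβ₁ | αβ₂ into A → αA' and A' → β₁ | β₂
(α is the longest common prefix among the alternatives). Repeat until
no nonterminal has two alternatives with a common prefix.

Round 1: A has alternatives sharing prefix 'e a'. Introduce A': A → e a A'
  Add: A' → F A
  Add: A' → b
  Add: A' → e

No remaining common prefixes — done.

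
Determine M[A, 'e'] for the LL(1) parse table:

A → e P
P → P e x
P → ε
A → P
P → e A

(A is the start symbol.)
To find M[A, 'e'], we find productions for A where 'e' is in the predict set (PREDICT(N → α) = (FIRST(α) \ {ε}) ∪ (FOLLOW(N) if α ⇒* ε)).

Relevant sets:
  FIRST(P) = { 'e', ε }
  FOLLOW(A) = { $, 'e' }

A → e P: PREDICT = { 'e' }
  'e' is in predict set, so this production goes in M[A, 'e']
A → P: PREDICT = { $, 'e' }
  'e' is in predict set, so this production goes in M[A, 'e']

M[A, 'e'] = A → e P, A → P  (a multiply-defined cell — the grammar is not LL(1))

Answer: A → e P, A → P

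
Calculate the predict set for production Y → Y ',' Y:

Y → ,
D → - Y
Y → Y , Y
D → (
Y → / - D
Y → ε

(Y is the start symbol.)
{ ',', '/' }

PREDICT(Y → Y ',' Y) = (FIRST(RHS) \ {ε}) ∪ (FOLLOW(Y) if ε ∈ FIRST(RHS), i.e. RHS ⇒* ε)
FIRST(Y) = { ',', '/', ε }
FIRST(Y ',' Y) = { ',', '/' }
ε ∉ FIRST(Y ',' Y), so FOLLOW(Y) is not added.
PREDICT(Y → Y ',' Y) = { ',', '/' }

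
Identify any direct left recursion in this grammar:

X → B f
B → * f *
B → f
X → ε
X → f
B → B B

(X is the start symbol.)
Direct left recursion occurs when N → N α for some non-terminal N (the right-hand side begins with the left-hand side itself).

X → B f: starts with B
B → * f *: starts with '*'
B → f: starts with f
X → ε: starts with ε
X → f: starts with f
B → B B: LEFT RECURSIVE (starts with B)

The grammar has direct left recursion on: B.

Answer: Yes, B is left-recursive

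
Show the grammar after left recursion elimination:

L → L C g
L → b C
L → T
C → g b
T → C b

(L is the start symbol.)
L is directly left-recursive. The standard transformation for
  A → A α₁ | ... | A α_m | β₁ | ... | β_n
is
  A  → β₁ A' | ... | β_n A'
  A' → α₁ A' | ... | α_m A' | ε

L → b C becomes L → b C L'
L → T becomes L → T L'
L → L C g becomes L' → C g L'
Add L' → ε

Productions for other non-terminals are unchanged:
  C → g b
  T → C b

Resulting grammar:
L → b C L'
L → T L'
L' → C g L'
L' → ε
C → g b
T → C b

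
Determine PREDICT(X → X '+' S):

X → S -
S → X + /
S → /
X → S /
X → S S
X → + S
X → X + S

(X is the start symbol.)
{ '+', '/' }

PREDICT(X → X '+' S) = (FIRST(RHS) \ {ε}) ∪ (FOLLOW(X) if ε ∈ FIRST(RHS), i.e. RHS ⇒* ε)
FIRST(X) = { '+', '/' }
FIRST(X '+' S) = { '+', '/' }
ε ∉ FIRST(X '+' S), so FOLLOW(X) is not added.
PREDICT(X → X '+' S) = { '+', '/' }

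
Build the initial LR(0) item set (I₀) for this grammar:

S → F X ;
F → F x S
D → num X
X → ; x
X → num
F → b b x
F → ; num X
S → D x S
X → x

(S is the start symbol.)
First, augment the grammar with S' → S
I₀ = CLOSURE({ [S' → . S] }):
  [S' → . S] has the dot before S: add [S → . F X ;], [S → . D x S]
  [S → . F X ;] has the dot before F: add [F → . F x S], [F → . b b x], [F → . ; num X]
  [S → . D x S] has the dot before D: add [D → . num X]
No further items can be added.

I₀ = { [D → . num X], [F → . ; num X], [F → . F x S], [F → . b b x], [S → . D x S], [S → . F X ;], [S' → . S] }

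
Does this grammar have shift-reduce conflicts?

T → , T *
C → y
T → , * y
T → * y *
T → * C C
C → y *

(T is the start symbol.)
Yes — I8: [C → y .] vs [C → y . *]; I11: [C → y .] vs [C → y . *]; I13: [C → y .] vs [C → y . *]

A shift-reduce conflict occurs when an LR(0) state has both:
  - a complete (reduce) item [A → α .] (dot at the end), and
  - a shift item [B → β . c γ] (dot before a terminal).

Augment with T' → T and build the canonical LR(0) collection (I0 = CLOSURE({[T' → . T]}), then GOTO on every symbol after a dot until no new states appear). It has 14 states:
  I0: { [T → . * C C], [T → . * y *], [T → . , * y], [T → . , T *], [T' → . T] }  — shift
  I1: { [C → . y *], [C → . y], [T → * . C C], [T → * . y *] }  — shift
  I2: { [T → , . * y], [T → , . T *], [T → . * C C], [T → . * y *], [T → . , * y], [T → . , T *] }  — shift
  I3: { [T' → T .] }  — accept
  I4: { [C → . y *], [C → . y], [T → * . C C], [T → * . y *], [T → , * . y] }  — shift
  I5: { [T → , T . *] }  — shift
  I6: { [T → , T * .] }  — reduce
  I7: { [C → . y *], [C → . y], [T → * C . C] }  — shift
  I8: { [C → y . *], [C → y .], [T → * y . *], [T → , * y .] }  — shift, 2 reduces
  I9: { [C → y * .], [T → * y * .] }  — 2 reduces
  I10: { [T → * C C .] }  — reduce
  I11: { [C → y . *], [C → y .] }  — shift, reduce
  I12: { [C → y * .] }  — reduce
  I13: { [C → y . *], [C → y .], [T → * y . *] }  — shift, reduce

I8 contains reduce items [C → y .], [T → , * y .] and shift items [C → y . *], [T → * y . *] — shift-reduce conflict.
I11 contains reduce item [C → y .] and shift item [C → y . *] — shift-reduce conflict.
I13 contains reduce item [C → y .] and shift items [C → y . *], [T → * y . *] — shift-reduce conflict.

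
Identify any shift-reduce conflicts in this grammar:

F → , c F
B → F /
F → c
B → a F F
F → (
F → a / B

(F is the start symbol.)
No shift-reduce conflicts

A shift-reduce conflict occurs when an LR(0) state has both:
  - a complete (reduce) item [A → α .] (dot at the end), and
  - a shift item [B → β . c γ] (dot before a terminal).

Augment with F' → F and build the canonical LR(0) collection (I0 = CLOSURE({[F' → . F]}), then GOTO on every symbol after a dot until no new states appear). It has 15 states:
  I0: { [F → . (], [F → . , c F], [F → . a / B], [F → . c], [F' → . F] }  — shift
  I1: { [F → ( .] }  — reduce
  I2: { [F → , . c F] }  — shift
  I3: { [F' → F .] }  — accept
  I4: { [F → a . / B] }  — shift
  I5: { [F → c .] }  — reduce
  I6: { [B → . F /], [B → . a F F], [F → . (], [F → . , c F], [F → . a / B], [F → . c], [F → a / . B] }  — shift
  I7: { [F → a / B .] }  — reduce
  I8: { [B → F . /] }  — shift
  I9: { [B → a . F F], [F → . (], [F → . , c F], [F → . a / B], [F → . c], [F → a . / B] }  — shift
  I10: { [B → a F . F], [F → . (], [F → . , c F], [F → . a / B], [F → . c] }  — shift
  I11: { [B → a F F .] }  — reduce
  I12: { [B → F / .] }  — reduce
  I13: { [F → , c . F], [F → . (], [F → . , c F], [F → . a / B], [F → . c] }  — shift
  I14: { [F → , c F .] }  — reduce

No state contains both a complete item and a shift item.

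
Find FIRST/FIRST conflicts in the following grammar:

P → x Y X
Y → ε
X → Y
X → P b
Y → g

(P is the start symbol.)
No FIRST/FIRST conflicts.

A FIRST/FIRST conflict occurs when two productions N → α and N → β for the same non-terminal have FIRST(α) ∩ FIRST(β) ≠ ∅ (with ε ∈ FIRST of a nullable right-hand side, so two nullable alternatives also conflict).

FIRST sets of the non-terminals at (or reachable through a nullable prefix from) the front of some alternative:
  FIRST(Y) = { 'g', ε }
  FIRST(P) = { 'x' }

Productions for Y:
  Y → ε: FIRST = { ε }
  Y → g: FIRST = { 'g' }
Productions for X:
  X → Y: FIRST = { 'g', ε }
  X → P b: FIRST = { 'x' }
P has only one production, so no FIRST/FIRST conflict is possible there.

All alternatives of each non-terminal have pairwise disjoint FIRST sets.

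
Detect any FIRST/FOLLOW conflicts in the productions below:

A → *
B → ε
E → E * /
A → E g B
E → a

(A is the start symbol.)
Nullable non-terminals: B.
B has a nullable alternative but only one production, so nothing to check.

A, E have no nullable alternative, so no FIRST/FOLLOW check is needed there.

No FIRST/FOLLOW conflicts found.

Answer: No FIRST/FOLLOW conflicts.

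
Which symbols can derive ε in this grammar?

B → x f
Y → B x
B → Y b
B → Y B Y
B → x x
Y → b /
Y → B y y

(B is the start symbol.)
None

There are no ε-productions, so no non-terminal can derive ε.
No non-terminals are nullable.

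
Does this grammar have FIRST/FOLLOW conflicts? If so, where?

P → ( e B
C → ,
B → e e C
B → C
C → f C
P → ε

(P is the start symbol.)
Nullable non-terminals: P.

P: nullable alternative(s) P → ε; FOLLOW(P) = { $ }
  P → ( e B: FIRST \ {ε} = { '(' } — disjoint from FOLLOW(P)
  P → ε: FIRST \ {ε} = { } — this is the only nullable alternative, skip

B, C have no nullable alternative, so no FIRST/FOLLOW check is needed there.

No FIRST/FOLLOW conflicts found.

Answer: No FIRST/FOLLOW conflicts.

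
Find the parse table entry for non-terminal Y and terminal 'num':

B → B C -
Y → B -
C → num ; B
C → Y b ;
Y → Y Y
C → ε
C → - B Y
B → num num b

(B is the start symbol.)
Y → B -, Y → Y Y

To find M[Y, 'num'], we find productions for Y where 'num' is in the predict set (PREDICT(N → α) = (FIRST(α) \ {ε}) ∪ (FOLLOW(N) if α ⇒* ε)).

Relevant sets:
  FIRST(B) = { 'num' }
  FIRST(Y) = { 'num' }

Y → B -: PREDICT = { 'num' }
  'num' is in predict set, so this production goes in M[Y, 'num']
Y → Y Y: PREDICT = { 'num' }
  'num' is in predict set, so this production goes in M[Y, 'num']

M[Y, 'num'] = Y → B -, Y → Y Y  (a multiply-defined cell — the grammar is not LL(1))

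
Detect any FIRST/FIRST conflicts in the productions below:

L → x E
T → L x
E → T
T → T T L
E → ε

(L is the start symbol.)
FIRST sets of the non-terminals at (or reachable through a nullable prefix from) the front of some alternative:
  FIRST(L) = { 'x' }
  FIRST(T) = { 'x' }

Productions for T:
  T → L x: FIRST = { 'x' }
  T → T T L: FIRST = { 'x' }
Productions for E:
  E → T: FIRST = { 'x' }
  E → ε: FIRST = { ε }
L has only one production, so no FIRST/FIRST conflict is possible there.

Conflict for T: T → L x and T → T T L
  Overlap: { 'x' }

Answer: Yes. T → L x / T → T T L on { 'x' }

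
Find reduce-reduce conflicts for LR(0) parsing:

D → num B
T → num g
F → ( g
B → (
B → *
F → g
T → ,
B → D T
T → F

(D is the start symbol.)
No reduce-reduce conflicts

A reduce-reduce conflict occurs when an LR(0) state has two complete items [A → α .] and [B → β .] — both call for a reduction, and with no lookahead the parser cannot choose between them.

Augment with D' → D and build the canonical LR(0) collection (I0 = CLOSURE({[D' → . D]}), then GOTO on every symbol after a dot until no new states appear). It has 15 states:
  I0: { [D → . num B], [D' → . D] }  — shift
  I1: { [D' → D .] }  — accept
  I2: { [B → . (], [B → . *], [B → . D T], [D → . num B], [D → num . B] }  — shift
  I3: { [B → ( .] }  — reduce
  I4: { [B → * .] }  — reduce
  I5: { [D → num B .] }  — reduce
  I6: { [B → D . T], [F → . ( g], [F → . g], [T → . ,], [T → . F], [T → . num g] }  — shift
  I7: { [F → ( . g] }  — shift
  I8: { [T → , .] }  — reduce
  I9: { [T → F .] }  — reduce
  I10: { [B → D T .] }  — reduce
  I11: { [F → g .] }  — reduce
  I12: { [T → num . g] }  — shift
  I13: { [T → num g .] }  — reduce
  I14: { [F → ( g .] }  — reduce

No state contains more than one complete item.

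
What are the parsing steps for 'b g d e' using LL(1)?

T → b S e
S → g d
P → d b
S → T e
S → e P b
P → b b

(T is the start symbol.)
Stack is shown with the top on the left.

Stack    Input      Action
--------------------------
T $      b g d e $  output T → b S e
b S e $  b g d e $  match 'b'
S e $    g d e $    output S → g d
g d e $  g d e $    match 'g'
d e $    d e $      match 'd'
e $      e $        match 'e'
$        $          accept

The string is accepted.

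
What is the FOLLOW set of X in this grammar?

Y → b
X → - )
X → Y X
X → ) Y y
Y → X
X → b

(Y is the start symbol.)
To compute FOLLOW(X), find every occurrence of X on a right-hand side N → α X β: add FIRST(β) \ {ε}, and if β is empty or nullable also add FOLLOW(N). Iterate to a fixed point.

In X → Y X: X is at the end; this adds FOLLOW(X) to itself — nothing new
In Y → X: X is at the end, add FOLLOW(Y)

The FOLLOW sets referred to above (computed the same way, to a fixed point):
  FOLLOW(Y) = { $, ')', '-', 'b', 'y' }

Taking the union: FOLLOW(X) = { $, ')', '-', 'b', 'y' }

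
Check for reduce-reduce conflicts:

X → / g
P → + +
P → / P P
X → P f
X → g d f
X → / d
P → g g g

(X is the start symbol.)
A reduce-reduce conflict occurs when an LR(0) state has two complete items [A → α .] and [B → β .] — both call for a reduction, and with no lookahead the parser cannot choose between them.

Augment with X' → X and build the canonical LR(0) collection (I0 = CLOSURE({[X' → . X]}), then GOTO on every symbol after a dot until no new states appear). It has 18 states:
  I0: { [P → . + +], [P → . / P P], [P → . g g g], [X → . / d], [X → . / g], [X → . P f], [X → . g d f], [X' → . X] }  — shift
  I1: { [P → + . +] }  — shift
  I2: { [P → . + +], [P → . / P P], [P → . g g g], [P → / . P P], [X → / . d], [X → / . g] }  — shift
  I3: { [X → P . f] }  — shift
  I4: { [X' → X .] }  — accept
  I5: { [P → g . g g], [X → g . d f] }  — shift
  I6: { [X → g d . f] }  — shift
  I7: { [P → g g . g] }  — shift
  I8: { [P → g g g .] }  — reduce
  I9: { [X → g d f .] }  — reduce
  I10: { [X → P f .] }  — reduce
  I11: { [P → . + +], [P → . / P P], [P → . g g g], [P → / . P P] }  — shift
  I12: { [P → . + +], [P → . / P P], [P → . g g g], [P → / P . P] }  — shift
  I13: { [X → / d .] }  — reduce
  I14: { [P → g . g g], [X → / g .] }  — shift, reduce
  I15: { [P → / P P .] }  — reduce
  I16: { [P → g . g g] }  — shift
  I17: { [P → + + .] }  — reduce

No state contains more than one complete item.

Answer: No reduce-reduce conflicts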